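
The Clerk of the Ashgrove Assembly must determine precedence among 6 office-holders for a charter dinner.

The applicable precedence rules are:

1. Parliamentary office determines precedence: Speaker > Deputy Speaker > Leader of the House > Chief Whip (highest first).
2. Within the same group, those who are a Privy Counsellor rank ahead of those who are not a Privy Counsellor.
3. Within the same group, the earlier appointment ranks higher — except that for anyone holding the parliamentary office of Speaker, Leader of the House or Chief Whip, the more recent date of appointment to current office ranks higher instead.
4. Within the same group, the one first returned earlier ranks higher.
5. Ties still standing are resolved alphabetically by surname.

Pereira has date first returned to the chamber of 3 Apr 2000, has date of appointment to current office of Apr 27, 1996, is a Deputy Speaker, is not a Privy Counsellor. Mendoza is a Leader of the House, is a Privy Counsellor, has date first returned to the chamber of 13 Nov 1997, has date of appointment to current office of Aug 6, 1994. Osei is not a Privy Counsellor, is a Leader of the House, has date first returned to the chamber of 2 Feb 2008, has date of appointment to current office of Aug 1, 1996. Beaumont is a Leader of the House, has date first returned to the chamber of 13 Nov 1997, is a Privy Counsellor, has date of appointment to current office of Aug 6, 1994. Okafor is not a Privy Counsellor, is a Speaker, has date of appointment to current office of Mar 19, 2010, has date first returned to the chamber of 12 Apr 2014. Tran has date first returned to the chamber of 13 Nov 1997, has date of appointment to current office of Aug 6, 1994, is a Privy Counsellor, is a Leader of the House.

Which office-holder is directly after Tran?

Osei

By parliamentary office: Okafor (Speaker); then Pereira (Deputy Speaker); then Beaumont, Mendoza, Tran and Osei (Leader of the House).
Among Beaumont, Mendoza, Tran and Osei, a Privy Counsellor before not a Privy Counsellor: Beaumont, Mendoza and Tran (a Privy Counsellor) before Osei (not a Privy Counsellor).
Beaumont, Mendoza and Tran all have date of appointment to current office Aug 6, 1994, so the next rule applies.
Beaumont, Mendoza and Tran all have date first returned to the chamber 13 Nov 1997, so the next rule applies.
Among Beaumont, Mendoza and Tran, alphabetically by surname: Beaumont before Mendoza before Tran.
Order: Okafor, Pereira, Beaumont, Mendoza, Tran, Osei.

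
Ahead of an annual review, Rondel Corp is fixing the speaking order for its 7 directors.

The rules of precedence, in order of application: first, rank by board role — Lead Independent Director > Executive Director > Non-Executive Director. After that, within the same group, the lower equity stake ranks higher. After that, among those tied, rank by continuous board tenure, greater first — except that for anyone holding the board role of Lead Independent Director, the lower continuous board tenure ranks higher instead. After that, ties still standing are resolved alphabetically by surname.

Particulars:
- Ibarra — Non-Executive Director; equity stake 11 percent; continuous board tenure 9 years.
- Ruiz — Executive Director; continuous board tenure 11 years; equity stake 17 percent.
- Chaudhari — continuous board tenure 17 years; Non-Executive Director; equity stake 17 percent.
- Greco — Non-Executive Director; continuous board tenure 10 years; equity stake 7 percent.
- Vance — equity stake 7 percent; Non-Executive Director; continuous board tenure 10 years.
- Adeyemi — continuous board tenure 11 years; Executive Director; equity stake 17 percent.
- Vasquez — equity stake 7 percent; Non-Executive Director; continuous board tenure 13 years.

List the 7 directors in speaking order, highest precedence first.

Adeyemi, Ruiz, Vasquez, Greco, Vance, Ibarra, Chaudhari

By board role: Adeyemi and Ruiz (Executive Director); then Vasquez, Greco, Vance, Ibarra and Chaudhari (Non-Executive Director).
Adeyemi and Ruiz both have equity stake 17 percent, so the next rule applies.
Adeyemi and Ruiz both have continuous board tenure 11 years, so the next rule applies.
Among Adeyemi and Ruiz, alphabetically by surname: Adeyemi before Ruiz.
Among Vasquez, Greco, Vance, Ibarra and Chaudhari, by equity stake (lower first): Vasquez, Greco and Vance (7 percent) before Ibarra (11 percent) before Chaudhari (17 percent).
Among Vasquez, Greco and Vance, by continuous board tenure (higher first): Vasquez (13 years) before Greco and Vance (10 years).
Among Greco and Vance, alphabetically by surname: Greco before Vance.
Full order: Adeyemi, Ruiz, Vasquez, Greco, Vance, Ibarra, Chaudhari.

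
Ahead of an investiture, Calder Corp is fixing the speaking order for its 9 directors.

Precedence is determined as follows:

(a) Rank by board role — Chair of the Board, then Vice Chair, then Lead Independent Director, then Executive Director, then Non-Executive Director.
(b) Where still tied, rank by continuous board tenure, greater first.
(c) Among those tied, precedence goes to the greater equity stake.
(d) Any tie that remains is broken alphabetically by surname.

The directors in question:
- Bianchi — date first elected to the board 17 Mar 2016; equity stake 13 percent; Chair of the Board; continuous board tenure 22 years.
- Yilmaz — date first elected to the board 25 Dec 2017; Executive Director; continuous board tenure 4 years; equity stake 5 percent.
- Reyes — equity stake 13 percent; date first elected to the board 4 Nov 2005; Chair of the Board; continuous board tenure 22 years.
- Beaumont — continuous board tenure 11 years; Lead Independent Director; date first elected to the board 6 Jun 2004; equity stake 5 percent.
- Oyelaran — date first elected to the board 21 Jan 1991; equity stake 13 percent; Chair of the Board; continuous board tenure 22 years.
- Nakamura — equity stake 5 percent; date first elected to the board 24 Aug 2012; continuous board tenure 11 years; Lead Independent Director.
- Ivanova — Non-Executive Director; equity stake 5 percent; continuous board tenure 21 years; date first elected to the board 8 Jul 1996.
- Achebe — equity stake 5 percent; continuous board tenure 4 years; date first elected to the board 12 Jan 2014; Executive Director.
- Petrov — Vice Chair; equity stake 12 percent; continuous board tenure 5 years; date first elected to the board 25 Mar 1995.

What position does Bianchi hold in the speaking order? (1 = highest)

1

By board role: Bianchi, Oyelaran and Reyes (Chair of the Board); then Petrov (Vice Chair); then Beaumont and Nakamura (Lead Independent Director); then Achebe and Yilmaz (Executive Director); then Ivanova (Non-Executive Director).
Bianchi, Oyelaran and Reyes all have continuous board tenure 22 years, so the next rule applies.
Bianchi, Oyelaran and Reyes all have equity stake 13 percent, so the next rule applies.
Among Bianchi, Oyelaran and Reyes, alphabetically by surname: Bianchi before Oyelaran before Reyes.
Beaumont and Nakamura both have continuous board tenure 11 years, so the next rule applies.
Beaumont and Nakamura both have equity stake 5 percent, so the next rule applies.
Among Beaumont and Nakamura, alphabetically by surname: Beaumont before Nakamura.
Achebe and Yilmaz both have continuous board tenure 4 years, so the next rule applies.
Achebe and Yilmaz both have equity stake 5 percent, so the next rule applies.
Among Achebe and Yilmaz, alphabetically by surname: Achebe before Yilmaz.
Order: Bianchi, Oyelaran, Reyes, Petrov, Beaumont, Nakamura, Achebe, Yilmaz, Ivanova. So position 1.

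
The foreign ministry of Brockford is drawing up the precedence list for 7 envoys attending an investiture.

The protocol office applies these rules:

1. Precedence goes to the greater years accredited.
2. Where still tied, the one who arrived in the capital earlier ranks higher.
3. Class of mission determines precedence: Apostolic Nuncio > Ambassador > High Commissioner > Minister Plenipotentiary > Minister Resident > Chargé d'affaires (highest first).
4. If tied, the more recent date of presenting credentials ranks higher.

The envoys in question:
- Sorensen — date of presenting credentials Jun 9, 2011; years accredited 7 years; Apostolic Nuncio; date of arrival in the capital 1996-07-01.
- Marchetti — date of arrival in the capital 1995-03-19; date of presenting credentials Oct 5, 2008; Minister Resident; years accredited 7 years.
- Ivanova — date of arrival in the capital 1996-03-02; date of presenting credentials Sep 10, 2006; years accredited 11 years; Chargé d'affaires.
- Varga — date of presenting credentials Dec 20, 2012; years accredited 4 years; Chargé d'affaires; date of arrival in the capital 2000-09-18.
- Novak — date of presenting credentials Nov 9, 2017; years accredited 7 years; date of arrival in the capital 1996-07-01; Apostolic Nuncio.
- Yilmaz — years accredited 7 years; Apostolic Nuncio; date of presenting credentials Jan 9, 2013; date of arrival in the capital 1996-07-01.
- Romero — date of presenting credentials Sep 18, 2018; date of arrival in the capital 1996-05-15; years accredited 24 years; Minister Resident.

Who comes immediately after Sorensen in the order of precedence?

Varga

By years accredited (higher first): Romero (24 years); then Ivanova (11 years); then Marchetti, Novak, Yilmaz and Sorensen (each 7 years); then Varga (4 years).
Among Marchetti, Novak, Yilmaz and Sorensen, by date of arrival in the capital (earlier first): Marchetti (1995-03-19) before Novak, Yilmaz and Sorensen (1996-07-01).
Novak, Yilmaz and Sorensen are each Apostolic Nuncio, so the next rule applies.
Among Novak, Yilmaz and Sorensen, by date of presenting credentials (later first): Novak (Nov 9, 2017) before Yilmaz (Jan 9, 2013) before Sorensen (Jun 9, 2011).
Order: Romero, Ivanova, Marchetti, Novak, Yilmaz, Sorensen, Varga.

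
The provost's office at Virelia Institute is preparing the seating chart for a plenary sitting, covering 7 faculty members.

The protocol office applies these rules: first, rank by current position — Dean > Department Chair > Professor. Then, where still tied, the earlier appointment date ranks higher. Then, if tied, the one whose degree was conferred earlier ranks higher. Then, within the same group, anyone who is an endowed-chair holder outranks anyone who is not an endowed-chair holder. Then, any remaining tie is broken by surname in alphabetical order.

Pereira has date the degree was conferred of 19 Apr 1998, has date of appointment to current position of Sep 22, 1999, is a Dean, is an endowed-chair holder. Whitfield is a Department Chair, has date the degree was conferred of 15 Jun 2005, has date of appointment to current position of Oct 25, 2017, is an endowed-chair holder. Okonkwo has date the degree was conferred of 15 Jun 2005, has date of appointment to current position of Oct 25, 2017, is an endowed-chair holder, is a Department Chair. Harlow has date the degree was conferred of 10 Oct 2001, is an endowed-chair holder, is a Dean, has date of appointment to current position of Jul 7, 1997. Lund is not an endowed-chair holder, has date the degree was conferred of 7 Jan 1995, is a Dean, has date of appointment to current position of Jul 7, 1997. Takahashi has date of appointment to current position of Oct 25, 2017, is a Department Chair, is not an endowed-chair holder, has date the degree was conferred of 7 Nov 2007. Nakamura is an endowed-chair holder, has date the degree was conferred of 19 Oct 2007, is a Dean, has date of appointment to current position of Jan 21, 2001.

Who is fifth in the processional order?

By current position: Lund, Harlow, Pereira and Nakamura (Dean); then Okonkwo, Whitfield and Takahashi (Department Chair).
Among Lund, Harlow, Pereira and Nakamura, by date of appointment to current position (earlier first): Lund and Harlow (Jul 7, 1997) before Pereira (Sep 22, 1999) before Nakamura (Jan 21, 2001).
Among Lund and Harlow, by date the degree was conferred (earlier first): Lund (7 Jan 1995) before Harlow (10 Oct 2001).
Okonkwo, Whitfield and Takahashi all have date of appointment to current position Oct 25, 2017, so the next rule applies.
Among Okonkwo, Whitfield and Takahashi, by date the degree was conferred (earlier first): Okonkwo and Whitfield (15 Jun 2005) before Takahashi (7 Nov 2007).
Okonkwo and Whitfield are each an endowed-chair holder, so the next rule applies.
Among Okonkwo and Whitfield, alphabetically by surname: Okonkwo before Whitfield.
Order: Lund, Harlow, Pereira, Nakamura, Okonkwo, Whitfield, Takahashi.

Okonkwo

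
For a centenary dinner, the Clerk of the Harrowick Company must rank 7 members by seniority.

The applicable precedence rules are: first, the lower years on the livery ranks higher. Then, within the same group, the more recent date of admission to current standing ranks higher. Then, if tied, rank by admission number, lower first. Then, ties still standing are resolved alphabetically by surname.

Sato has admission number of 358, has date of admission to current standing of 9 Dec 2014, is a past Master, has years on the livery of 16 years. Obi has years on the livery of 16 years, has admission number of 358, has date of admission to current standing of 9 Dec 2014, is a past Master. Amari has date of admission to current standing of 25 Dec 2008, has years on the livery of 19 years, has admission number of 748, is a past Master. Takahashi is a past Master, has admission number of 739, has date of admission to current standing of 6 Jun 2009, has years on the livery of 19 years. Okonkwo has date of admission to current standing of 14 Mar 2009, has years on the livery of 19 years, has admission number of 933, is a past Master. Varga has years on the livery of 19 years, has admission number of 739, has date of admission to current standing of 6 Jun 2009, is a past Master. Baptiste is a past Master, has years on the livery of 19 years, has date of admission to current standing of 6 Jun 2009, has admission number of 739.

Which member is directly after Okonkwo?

Amari

By years on the livery (lower first): Obi and Sato (both 16 years); then Baptiste, Takahashi, Varga, Okonkwo and Amari (each 19 years).
Obi and Sato both have date of admission to current standing 9 Dec 2014, so the next rule applies.
Obi and Sato both have admission number 358, so the next rule applies.
Among Obi and Sato, alphabetically by surname: Obi before Sato.
Among Baptiste, Takahashi, Varga, Okonkwo and Amari, by date of admission to current standing (later first): Baptiste, Takahashi and Varga (6 Jun 2009) before Okonkwo (14 Mar 2009) before Amari (25 Dec 2008).
Baptiste, Takahashi and Varga all have admission number 739, so the next rule applies.
Among Baptiste, Takahashi and Varga, alphabetically by surname: Baptiste before Takahashi before Varga.
Order: Obi, Sato, Baptiste, Takahashi, Varga, Okonkwo, Amari.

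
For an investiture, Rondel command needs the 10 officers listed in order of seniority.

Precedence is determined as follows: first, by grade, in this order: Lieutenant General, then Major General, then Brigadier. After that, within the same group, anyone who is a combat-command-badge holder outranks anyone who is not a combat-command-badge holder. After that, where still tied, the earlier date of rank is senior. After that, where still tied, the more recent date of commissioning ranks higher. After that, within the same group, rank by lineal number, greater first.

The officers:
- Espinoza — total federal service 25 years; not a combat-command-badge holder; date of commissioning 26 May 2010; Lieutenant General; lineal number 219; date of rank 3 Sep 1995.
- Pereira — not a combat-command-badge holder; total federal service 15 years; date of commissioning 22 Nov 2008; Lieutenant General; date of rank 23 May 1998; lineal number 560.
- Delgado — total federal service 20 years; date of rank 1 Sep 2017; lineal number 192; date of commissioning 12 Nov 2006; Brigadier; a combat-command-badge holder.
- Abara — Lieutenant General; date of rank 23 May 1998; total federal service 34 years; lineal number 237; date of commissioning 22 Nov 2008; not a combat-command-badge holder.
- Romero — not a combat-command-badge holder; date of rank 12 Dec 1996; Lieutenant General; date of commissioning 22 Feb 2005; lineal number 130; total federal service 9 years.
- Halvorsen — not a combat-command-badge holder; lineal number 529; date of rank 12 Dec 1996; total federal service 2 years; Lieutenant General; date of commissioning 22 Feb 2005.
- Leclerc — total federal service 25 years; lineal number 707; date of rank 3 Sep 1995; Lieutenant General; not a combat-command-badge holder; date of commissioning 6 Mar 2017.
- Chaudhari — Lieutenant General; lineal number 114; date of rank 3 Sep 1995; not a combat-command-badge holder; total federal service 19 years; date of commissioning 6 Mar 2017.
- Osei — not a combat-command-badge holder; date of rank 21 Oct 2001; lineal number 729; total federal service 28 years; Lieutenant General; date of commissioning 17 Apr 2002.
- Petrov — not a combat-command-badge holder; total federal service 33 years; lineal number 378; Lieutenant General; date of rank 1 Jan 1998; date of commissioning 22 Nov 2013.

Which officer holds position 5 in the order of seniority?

By grade: Leclerc, Chaudhari, Espinoza, Halvorsen, Romero, Petrov, Pereira, Abara and Osei (Lieutenant General); then Delgado (Brigadier).
Leclerc, Chaudhari, Espinoza, Halvorsen, Romero, Petrov, Pereira, Abara and Osei are each not a combat-command-badge holder, so the next rule applies.
Among Leclerc, Chaudhari, Espinoza, Halvorsen, Romero, Petrov, Pereira, Abara and Osei, by date of rank (earlier first): Leclerc, Chaudhari and Espinoza (3 Sep 1995) before Halvorsen and Romero (12 Dec 1996) before Petrov (1 Jan 1998) before Pereira and Abara (23 May 1998) before Osei (21 Oct 2001).
Among Leclerc, Chaudhari and Espinoza, by date of commissioning (later first): Leclerc and Chaudhari (6 Mar 2017) before Espinoza (26 May 2010).
Among Leclerc and Chaudhari, by lineal number (higher first): Leclerc (707) before Chaudhari (114).
Halvorsen and Romero both have date of commissioning 22 Feb 2005, so the next rule applies.
Among Halvorsen and Romero, by lineal number (higher first): Halvorsen (529) before Romero (130).
Pereira and Abara both have date of commissioning 22 Nov 2008, so the next rule applies.
Among Pereira and Abara, by lineal number (higher first): Pereira (560) before Abara (237).
Order: Leclerc, Chaudhari, Espinoza, Halvorsen, Romero, Petrov, Pereira, Abara, Osei, Delgado.

Romero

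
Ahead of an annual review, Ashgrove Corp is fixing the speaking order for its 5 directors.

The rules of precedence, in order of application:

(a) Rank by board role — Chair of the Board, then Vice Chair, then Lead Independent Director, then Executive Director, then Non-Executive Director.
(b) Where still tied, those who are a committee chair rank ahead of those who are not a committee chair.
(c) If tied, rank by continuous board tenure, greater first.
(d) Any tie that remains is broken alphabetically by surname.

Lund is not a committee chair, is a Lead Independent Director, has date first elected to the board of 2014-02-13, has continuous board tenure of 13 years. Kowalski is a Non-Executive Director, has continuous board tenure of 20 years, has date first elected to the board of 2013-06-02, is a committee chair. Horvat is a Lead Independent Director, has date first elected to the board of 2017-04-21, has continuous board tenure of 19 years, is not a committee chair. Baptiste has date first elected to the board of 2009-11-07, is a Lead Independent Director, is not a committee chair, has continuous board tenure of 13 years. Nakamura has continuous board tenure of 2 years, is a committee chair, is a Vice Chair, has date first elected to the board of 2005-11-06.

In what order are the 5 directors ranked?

Nakamura, Horvat, Baptiste, Lund, Kowalski

By board role: Nakamura (Vice Chair); then Horvat, Baptiste and Lund (Lead Independent Director); then Kowalski (Non-Executive Director).
Horvat, Baptiste and Lund are each not a committee chair, so the next rule applies.
Among Horvat, Baptiste and Lund, by continuous board tenure (higher first): Horvat (19 years) before Baptiste and Lund (13 years).
Among Baptiste and Lund, alphabetically by surname: Baptiste before Lund.
Full order: Nakamura, Horvat, Baptiste, Lund, Kowalski.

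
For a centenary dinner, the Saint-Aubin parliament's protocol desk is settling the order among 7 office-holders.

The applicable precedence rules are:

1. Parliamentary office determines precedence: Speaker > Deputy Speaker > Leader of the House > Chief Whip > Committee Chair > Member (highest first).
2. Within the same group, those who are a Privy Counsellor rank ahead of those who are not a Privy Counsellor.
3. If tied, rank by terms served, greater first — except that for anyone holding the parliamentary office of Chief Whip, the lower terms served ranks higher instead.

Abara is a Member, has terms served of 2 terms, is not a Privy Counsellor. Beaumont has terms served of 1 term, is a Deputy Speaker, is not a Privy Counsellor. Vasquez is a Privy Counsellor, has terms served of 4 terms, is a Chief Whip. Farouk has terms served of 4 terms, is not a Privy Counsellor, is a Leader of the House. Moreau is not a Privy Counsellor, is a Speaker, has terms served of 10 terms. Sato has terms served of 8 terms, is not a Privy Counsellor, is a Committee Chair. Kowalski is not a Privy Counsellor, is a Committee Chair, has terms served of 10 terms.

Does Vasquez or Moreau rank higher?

By parliamentary office: Moreau (Speaker); then Beaumont (Deputy Speaker); then Farouk (Leader of the House); then Vasquez (Chief Whip); then Kowalski and Sato (Committee Chair); then Abara (Member).
Kowalski and Sato are each not a Privy Counsellor, so the next rule applies.
Among Kowalski and Sato, by terms served (higher first): Kowalski (10 terms) before Sato (8 terms).
So Moreau takes precedence.

Moreau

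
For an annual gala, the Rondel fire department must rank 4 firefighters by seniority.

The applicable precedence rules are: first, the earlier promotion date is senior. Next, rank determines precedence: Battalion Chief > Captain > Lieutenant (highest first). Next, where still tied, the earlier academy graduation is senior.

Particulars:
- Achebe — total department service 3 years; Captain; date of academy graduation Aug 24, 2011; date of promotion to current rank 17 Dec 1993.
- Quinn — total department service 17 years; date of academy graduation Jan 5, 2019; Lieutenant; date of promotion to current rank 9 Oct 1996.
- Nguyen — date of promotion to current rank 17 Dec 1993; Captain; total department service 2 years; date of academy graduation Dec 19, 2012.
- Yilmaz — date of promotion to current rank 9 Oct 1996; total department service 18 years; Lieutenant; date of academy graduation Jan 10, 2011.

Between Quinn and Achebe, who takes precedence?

Achebe

By date of promotion to current rank (earlier first): Achebe and Nguyen (both 17 Dec 1993); then Yilmaz and Quinn (both 9 Oct 1996).
Achebe and Nguyen are each Captain, so the next rule applies.
Among Achebe and Nguyen, by date of academy graduation (earlier first): Achebe (Aug 24, 2011) before Nguyen (Dec 19, 2012).
Yilmaz and Quinn are each Lieutenant, so the next rule applies.
Among Yilmaz and Quinn, by date of academy graduation (earlier first): Yilmaz (Jan 10, 2011) before Quinn (Jan 5, 2019).
So Achebe takes precedence.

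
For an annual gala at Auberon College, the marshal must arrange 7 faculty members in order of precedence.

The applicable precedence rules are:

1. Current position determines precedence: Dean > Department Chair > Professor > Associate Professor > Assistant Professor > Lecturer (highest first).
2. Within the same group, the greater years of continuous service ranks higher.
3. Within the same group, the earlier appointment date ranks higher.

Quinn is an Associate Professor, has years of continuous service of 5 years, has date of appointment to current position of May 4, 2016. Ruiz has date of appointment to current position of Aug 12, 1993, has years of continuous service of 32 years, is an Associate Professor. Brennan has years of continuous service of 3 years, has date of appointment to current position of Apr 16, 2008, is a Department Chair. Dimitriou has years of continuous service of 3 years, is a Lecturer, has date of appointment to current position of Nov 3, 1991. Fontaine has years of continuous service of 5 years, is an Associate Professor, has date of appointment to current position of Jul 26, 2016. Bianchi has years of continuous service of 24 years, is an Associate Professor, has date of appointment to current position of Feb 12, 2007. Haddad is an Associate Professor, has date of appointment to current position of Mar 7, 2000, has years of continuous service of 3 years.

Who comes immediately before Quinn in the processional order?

Bianchi

By current position: Brennan (Department Chair); then Ruiz, Bianchi, Quinn, Fontaine and Haddad (Associate Professor); then Dimitriou (Lecturer).
Among Ruiz, Bianchi, Quinn, Fontaine and Haddad, by years of continuous service (higher first): Ruiz (32 years) before Bianchi (24 years) before Quinn and Fontaine (5 years) before Haddad (3 years).
Among Quinn and Fontaine, by date of appointment to current position (earlier first): Quinn (May 4, 2016) before Fontaine (Jul 26, 2016).
Order: Brennan, Ruiz, Bianchi, Quinn, Fontaine, Haddad, Dimitriou.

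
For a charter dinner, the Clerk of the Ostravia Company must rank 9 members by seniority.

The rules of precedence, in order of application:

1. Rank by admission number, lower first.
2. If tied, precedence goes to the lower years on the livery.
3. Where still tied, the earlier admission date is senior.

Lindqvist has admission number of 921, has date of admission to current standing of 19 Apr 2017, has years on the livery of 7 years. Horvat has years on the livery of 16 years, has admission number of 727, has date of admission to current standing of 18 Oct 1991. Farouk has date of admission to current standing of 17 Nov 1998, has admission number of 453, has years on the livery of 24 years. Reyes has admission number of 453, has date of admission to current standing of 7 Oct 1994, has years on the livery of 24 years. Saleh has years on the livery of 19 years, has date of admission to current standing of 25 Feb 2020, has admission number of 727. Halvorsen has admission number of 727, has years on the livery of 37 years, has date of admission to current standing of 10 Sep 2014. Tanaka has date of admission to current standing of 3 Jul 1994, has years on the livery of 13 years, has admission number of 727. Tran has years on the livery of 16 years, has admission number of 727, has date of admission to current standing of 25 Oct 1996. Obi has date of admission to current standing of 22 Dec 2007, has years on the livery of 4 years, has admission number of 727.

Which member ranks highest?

By admission number (lower first): Reyes and Farouk (both 453); then Obi, Tanaka, Horvat, Tran, Saleh and Halvorsen (each 727); then Lindqvist (921).
Reyes and Farouk both have years on the livery 24 years, so the next rule applies.
Among Reyes and Farouk, by date of admission to current standing (earlier first): Reyes (7 Oct 1994) before Farouk (17 Nov 1998).
Among Obi, Tanaka, Horvat, Tran, Saleh and Halvorsen, by years on the livery (lower first): Obi (4 years) before Tanaka (13 years) before Horvat and Tran (16 years) before Saleh (19 years) before Halvorsen (37 years).
Among Horvat and Tran, by date of admission to current standing (earlier first): Horvat (18 Oct 1991) before Tran (25 Oct 1996).
Order: Reyes, Farouk, Obi, Tanaka, Horvat, Tran, Saleh, Halvorsen, Lindqvist.

Reyes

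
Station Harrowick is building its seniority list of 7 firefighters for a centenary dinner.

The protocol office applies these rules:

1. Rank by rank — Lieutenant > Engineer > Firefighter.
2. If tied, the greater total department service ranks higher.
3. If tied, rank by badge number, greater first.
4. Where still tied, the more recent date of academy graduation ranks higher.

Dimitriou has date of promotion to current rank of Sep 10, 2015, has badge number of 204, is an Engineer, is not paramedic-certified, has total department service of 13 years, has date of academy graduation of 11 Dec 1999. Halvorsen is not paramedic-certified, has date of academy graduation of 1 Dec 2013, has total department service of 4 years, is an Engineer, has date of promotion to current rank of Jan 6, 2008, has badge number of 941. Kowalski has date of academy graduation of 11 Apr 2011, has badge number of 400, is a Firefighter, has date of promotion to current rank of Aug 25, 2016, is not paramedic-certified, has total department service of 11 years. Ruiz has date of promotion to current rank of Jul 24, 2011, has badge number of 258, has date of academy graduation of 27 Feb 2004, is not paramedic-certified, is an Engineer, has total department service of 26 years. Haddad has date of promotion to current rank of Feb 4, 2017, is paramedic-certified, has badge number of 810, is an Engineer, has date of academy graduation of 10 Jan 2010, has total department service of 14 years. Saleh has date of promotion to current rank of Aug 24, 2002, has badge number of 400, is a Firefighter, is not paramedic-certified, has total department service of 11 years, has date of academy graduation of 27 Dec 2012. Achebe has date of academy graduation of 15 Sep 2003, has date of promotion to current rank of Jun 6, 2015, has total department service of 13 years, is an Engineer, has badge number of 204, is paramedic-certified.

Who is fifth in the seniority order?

Halvorsen

By rank: Ruiz, Haddad, Achebe, Dimitriou and Halvorsen (Engineer); then Saleh and Kowalski (Firefighter).
Among Ruiz, Haddad, Achebe, Dimitriou and Halvorsen, by total department service (higher first): Ruiz (26 years) before Haddad (14 years) before Achebe and Dimitriou (13 years) before Halvorsen (4 years).
Achebe and Dimitriou both have badge number 204, so the next rule applies.
Among Achebe and Dimitriou, by date of academy graduation (later first): Achebe (15 Sep 2003) before Dimitriou (11 Dec 1999).
Saleh and Kowalski both have total department service 11 years, so the next rule applies.
Saleh and Kowalski both have badge number 400, so the next rule applies.
Among Saleh and Kowalski, by date of academy graduation (later first): Saleh (27 Dec 2012) before Kowalski (11 Apr 2011).
Order: Ruiz, Haddad, Achebe, Dimitriou, Halvorsen, Saleh, Kowalski.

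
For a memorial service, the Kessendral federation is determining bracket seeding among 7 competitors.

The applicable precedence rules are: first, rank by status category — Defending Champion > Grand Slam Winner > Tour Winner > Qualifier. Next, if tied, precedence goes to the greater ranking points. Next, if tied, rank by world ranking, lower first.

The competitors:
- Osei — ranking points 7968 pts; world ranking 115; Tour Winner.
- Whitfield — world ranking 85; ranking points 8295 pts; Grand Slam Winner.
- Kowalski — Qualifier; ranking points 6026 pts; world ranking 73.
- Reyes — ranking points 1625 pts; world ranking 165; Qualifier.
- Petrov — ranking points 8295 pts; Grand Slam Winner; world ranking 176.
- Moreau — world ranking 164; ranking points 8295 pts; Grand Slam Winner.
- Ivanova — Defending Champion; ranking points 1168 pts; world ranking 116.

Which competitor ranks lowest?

Reyes

By status category: Ivanova (Defending Champion); then Whitfield, Moreau and Petrov (Grand Slam Winner); then Osei (Tour Winner); then Kowalski and Reyes (Qualifier).
Whitfield, Moreau and Petrov all have ranking points 8295 pts, so the next rule applies.
Among Whitfield, Moreau and Petrov, by world ranking (lower first): Whitfield (85) before Moreau (164) before Petrov (176).
Among Kowalski and Reyes, by ranking points (higher first): Kowalski (6026 pts) before Reyes (1625 pts).
Order: Ivanova, Whitfield, Moreau, Petrov, Osei, Kowalski, Reyes.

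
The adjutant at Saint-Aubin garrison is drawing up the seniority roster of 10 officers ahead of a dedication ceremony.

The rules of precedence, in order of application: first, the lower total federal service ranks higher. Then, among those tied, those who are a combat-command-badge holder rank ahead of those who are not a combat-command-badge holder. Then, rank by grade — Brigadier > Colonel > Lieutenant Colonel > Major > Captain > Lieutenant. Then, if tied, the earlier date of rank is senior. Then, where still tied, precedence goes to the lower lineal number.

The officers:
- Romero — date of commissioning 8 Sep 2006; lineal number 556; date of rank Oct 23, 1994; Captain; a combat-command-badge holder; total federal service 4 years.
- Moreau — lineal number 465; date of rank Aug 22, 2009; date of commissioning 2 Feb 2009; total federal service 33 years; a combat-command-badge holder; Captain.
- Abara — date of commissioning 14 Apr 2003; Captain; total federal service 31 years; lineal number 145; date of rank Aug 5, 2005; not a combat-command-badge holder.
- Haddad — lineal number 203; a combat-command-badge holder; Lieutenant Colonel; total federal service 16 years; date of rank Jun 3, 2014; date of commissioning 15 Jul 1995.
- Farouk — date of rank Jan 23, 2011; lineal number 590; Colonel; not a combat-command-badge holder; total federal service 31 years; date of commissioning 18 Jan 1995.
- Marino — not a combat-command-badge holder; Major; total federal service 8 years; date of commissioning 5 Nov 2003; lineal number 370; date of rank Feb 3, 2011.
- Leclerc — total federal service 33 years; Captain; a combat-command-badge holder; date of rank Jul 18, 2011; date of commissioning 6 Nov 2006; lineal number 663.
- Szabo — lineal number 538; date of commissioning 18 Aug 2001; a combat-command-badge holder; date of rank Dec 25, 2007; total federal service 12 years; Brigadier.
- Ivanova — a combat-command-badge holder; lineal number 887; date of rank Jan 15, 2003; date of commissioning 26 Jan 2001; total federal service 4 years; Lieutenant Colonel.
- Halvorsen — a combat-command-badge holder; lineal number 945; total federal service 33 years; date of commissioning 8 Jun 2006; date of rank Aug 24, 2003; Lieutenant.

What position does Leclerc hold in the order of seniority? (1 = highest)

9

By total federal service (lower first): Ivanova and Romero (both 4 years); then Marino (8 years); then Szabo (12 years); then Haddad (16 years); then Farouk and Abara (both 31 years); then Moreau, Leclerc and Halvorsen (each 33 years).
Ivanova and Romero are each a combat-command-badge holder, so the next rule applies.
Among Ivanova and Romero, by grade: Ivanova (Lieutenant Colonel) before Romero (Captain).
Farouk and Abara are each not a combat-command-badge holder, so the next rule applies.
Among Farouk and Abara, by grade: Farouk (Colonel) before Abara (Captain).
Moreau, Leclerc and Halvorsen are each a combat-command-badge holder, so the next rule applies.
Among Moreau, Leclerc and Halvorsen, by grade: Moreau and Leclerc (Captain) before Halvorsen (Lieutenant).
Among Moreau and Leclerc, by date of rank (earlier first): Moreau (Aug 22, 2009) before Leclerc (Jul 18, 2011).
Order: Ivanova, Romero, Marino, Szabo, Haddad, Farouk, Abara, Moreau, Leclerc, Halvorsen. So position 9.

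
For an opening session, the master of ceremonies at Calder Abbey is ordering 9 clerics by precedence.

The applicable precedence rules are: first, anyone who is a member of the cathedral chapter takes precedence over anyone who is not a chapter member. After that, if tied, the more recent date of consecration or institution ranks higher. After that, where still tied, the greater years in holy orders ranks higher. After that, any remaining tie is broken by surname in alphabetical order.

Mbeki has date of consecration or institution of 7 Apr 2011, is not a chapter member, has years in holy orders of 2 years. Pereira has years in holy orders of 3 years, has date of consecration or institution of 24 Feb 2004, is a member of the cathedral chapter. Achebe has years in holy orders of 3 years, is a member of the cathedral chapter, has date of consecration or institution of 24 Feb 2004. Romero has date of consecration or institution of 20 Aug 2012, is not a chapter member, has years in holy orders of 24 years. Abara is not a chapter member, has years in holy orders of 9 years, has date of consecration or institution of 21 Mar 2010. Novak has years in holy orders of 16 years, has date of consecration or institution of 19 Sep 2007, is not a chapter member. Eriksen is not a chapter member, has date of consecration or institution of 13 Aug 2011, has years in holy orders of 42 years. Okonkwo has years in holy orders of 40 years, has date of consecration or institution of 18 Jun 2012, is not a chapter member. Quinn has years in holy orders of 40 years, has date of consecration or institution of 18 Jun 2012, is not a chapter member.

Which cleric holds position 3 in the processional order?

Romero

By the first rule: Achebe and Pereira (both a member of the cathedral chapter); then Romero, Okonkwo, Quinn, Eriksen, Mbeki, Abara and Novak (each not a chapter member).
Achebe and Pereira both have date of consecration or institution 24 Feb 2004, so the next rule applies.
Achebe and Pereira both have years in holy orders 3 years, so the next rule applies.
Among Achebe and Pereira, alphabetically by surname: Achebe before Pereira.
Among Romero, Okonkwo, Quinn, Eriksen, Mbeki, Abara and Novak, by date of consecration or institution (later first): Romero (20 Aug 2012) before Okonkwo and Quinn (18 Jun 2012) before Eriksen (13 Aug 2011) before Mbeki (7 Apr 2011) before Abara (21 Mar 2010) before Novak (19 Sep 2007).
Okonkwo and Quinn both have years in holy orders 40 years, so the next rule applies.
Among Okonkwo and Quinn, alphabetically by surname: Okonkwo before Quinn.
Order: Achebe, Pereira, Romero, Okonkwo, Quinn, Eriksen, Mbeki, Abara, Novak.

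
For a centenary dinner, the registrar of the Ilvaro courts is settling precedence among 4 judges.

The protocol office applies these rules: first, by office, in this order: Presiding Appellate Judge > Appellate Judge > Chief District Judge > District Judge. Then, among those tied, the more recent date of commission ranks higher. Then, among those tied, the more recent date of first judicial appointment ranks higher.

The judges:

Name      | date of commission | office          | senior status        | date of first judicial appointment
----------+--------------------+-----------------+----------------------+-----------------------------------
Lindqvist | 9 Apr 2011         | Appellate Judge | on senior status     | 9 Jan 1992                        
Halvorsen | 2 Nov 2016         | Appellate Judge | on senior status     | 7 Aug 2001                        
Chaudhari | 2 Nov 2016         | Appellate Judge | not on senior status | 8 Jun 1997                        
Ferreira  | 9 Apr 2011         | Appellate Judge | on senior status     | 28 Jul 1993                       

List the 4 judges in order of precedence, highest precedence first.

By office: Halvorsen, Chaudhari, Ferreira and Lindqvist (Appellate Judge).
Among Halvorsen, Chaudhari, Ferreira and Lindqvist, by date of commission (later first): Halvorsen and Chaudhari (2 Nov 2016) before Ferreira and Lindqvist (9 Apr 2011).
Among Halvorsen and Chaudhari, by date of first judicial appointment (later first): Halvorsen (7 Aug 2001) before Chaudhari (8 Jun 1997).
Among Ferreira and Lindqvist, by date of first judicial appointment (later first): Ferreira (28 Jul 1993) before Lindqvist (9 Jan 1992).
Full order: Halvorsen, Chaudhari, Ferreira, Lindqvist.

Halvorsen, Chaudhari, Ferreira, Lindqvist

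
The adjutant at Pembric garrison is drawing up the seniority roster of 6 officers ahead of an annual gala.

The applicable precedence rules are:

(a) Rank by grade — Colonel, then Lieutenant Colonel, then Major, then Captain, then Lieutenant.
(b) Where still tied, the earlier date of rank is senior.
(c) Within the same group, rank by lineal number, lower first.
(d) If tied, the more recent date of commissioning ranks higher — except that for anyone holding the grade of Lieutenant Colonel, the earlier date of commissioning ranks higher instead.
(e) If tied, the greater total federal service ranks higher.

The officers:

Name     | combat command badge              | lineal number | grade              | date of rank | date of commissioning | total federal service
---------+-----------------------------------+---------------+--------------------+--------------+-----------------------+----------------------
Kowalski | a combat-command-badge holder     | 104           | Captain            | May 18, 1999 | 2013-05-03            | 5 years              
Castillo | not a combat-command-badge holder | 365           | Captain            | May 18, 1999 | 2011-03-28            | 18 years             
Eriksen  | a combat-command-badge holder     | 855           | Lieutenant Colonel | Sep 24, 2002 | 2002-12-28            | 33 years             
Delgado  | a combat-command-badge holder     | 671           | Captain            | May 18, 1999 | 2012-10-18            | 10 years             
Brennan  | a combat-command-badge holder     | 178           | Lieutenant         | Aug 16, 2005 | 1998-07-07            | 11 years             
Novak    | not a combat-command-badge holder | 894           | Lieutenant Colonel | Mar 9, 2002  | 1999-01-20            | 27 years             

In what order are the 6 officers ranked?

By grade: Novak and Eriksen (Lieutenant Colonel); then Kowalski, Castillo and Delgado (Captain); then Brennan (Lieutenant).
Among Novak and Eriksen, by date of rank (earlier first): Novak (Mar 9, 2002) before Eriksen (Sep 24, 2002).
Kowalski, Castillo and Delgado all have date of rank May 18, 1999, so the next rule applies.
Among Kowalski, Castillo and Delgado, by lineal number (lower first): Kowalski (104) before Castillo (365) before Delgado (671).
Full order: Novak, Eriksen, Kowalski, Castillo, Delgado, Brennan.

Novak, Eriksen, Kowalski, Castillo, Delgado, Brennan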